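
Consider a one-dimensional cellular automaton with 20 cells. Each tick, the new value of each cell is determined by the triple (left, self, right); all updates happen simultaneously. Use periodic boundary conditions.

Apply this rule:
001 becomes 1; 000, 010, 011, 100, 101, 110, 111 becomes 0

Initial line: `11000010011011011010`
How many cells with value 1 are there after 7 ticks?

2

00000100100000000000
00001001000000000000
00010010000000000000
00100100000000000000
01001000000000000000
10010000000000000000
00100000000000000001
count of 1: 2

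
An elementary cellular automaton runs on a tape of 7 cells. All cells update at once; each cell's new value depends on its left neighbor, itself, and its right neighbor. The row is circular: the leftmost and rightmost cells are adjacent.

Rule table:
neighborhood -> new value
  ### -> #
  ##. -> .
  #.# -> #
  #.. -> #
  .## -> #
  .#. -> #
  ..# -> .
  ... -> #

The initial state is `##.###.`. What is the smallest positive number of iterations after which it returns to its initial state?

iteration 1: #.###.#
iteration 2: .###.##
iteration 3: ###.##.
iteration 4: ##.##.#
iteration 5: #.##.##
iteration 6: .##.###
iteration 7: ##.###.

7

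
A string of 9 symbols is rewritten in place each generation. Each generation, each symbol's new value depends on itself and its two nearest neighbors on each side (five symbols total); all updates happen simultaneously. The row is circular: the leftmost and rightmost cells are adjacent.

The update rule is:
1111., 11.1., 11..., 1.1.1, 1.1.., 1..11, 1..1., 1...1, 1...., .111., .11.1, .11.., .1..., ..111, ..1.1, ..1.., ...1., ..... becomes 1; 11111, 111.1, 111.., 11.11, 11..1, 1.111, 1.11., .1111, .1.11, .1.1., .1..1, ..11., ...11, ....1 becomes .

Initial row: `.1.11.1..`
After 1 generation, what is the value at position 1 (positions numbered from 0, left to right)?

1

11..11111
position 1 holds 1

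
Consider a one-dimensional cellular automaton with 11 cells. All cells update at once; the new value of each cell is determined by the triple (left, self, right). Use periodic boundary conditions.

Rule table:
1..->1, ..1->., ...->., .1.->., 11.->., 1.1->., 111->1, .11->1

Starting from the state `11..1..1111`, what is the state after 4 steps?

1.1..1.1111
...1...1111
1...1..111.
.1...1.11..

.1...1.11..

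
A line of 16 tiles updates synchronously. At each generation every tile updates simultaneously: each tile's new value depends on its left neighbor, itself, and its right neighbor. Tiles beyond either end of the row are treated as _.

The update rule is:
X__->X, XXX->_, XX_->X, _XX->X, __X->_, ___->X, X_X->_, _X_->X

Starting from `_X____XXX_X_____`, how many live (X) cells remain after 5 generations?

9

generation 1: _XXXX_X_X_XXXXXX
generation 2: _X__X_X_X_X____X
generation 3: _XX_X_X_X_XXXX_X
generation 4: _XX_X_X_X_X__X_X
generation 5: _XX_X_X_X_XX_X_X
count of X: 9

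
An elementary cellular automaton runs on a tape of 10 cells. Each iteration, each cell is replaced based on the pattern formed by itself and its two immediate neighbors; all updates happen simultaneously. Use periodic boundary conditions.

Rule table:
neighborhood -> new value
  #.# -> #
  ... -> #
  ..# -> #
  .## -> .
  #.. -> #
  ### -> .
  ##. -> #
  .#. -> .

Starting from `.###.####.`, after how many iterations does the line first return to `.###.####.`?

iteration 1: #..##...##
iteration 2: ###.####..
iteration 3: ..##...###
iteration 4: ##.####..#
iteration 5: .##...###.
iteration 6: #.####..##
iteration 7: ##...###..
iteration 8: .####..###
iteration 9: #...###..#
iteration 10: ####..###.
iteration 11: ...###..##
iteration 12: ###..###.#
iteration 13: ..###..##.
iteration 14: ##..###.##
iteration 15: .###..##..
iteration 16: #..###.###
iteration 17: ###..##...
iteration 18: ..###.####
iteration 19: ##..##...#
iteration 20: .###.####.

20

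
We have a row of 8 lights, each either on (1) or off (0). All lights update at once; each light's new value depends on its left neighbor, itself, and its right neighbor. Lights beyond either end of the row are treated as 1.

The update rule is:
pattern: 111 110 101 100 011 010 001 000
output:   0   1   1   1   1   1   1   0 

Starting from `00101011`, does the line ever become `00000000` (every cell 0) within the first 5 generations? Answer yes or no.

11111110
00000011
10000110
11001111
01111000
generation 5 is 01111000, still not uniform 0

no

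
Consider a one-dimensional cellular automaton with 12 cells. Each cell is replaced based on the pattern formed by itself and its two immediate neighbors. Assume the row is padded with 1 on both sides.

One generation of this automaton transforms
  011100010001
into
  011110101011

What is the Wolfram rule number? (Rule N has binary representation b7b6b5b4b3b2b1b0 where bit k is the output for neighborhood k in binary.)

218

position 2: 111 → 1  (bit 7 = 1)
position 3: 110 → 1  (bit 6 = 1)
position 0: 101 → 0  (bit 5 = 0)
position 4: 100 → 1  (bit 4 = 1)
position 1: 011 → 1  (bit 3 = 1)
position 7: 010 → 0  (bit 2 = 0)
position 6: 001 → 1  (bit 1 = 1)
position 5: 000 → 0  (bit 0 = 0)
bits b7..b0 = 11011010 = 218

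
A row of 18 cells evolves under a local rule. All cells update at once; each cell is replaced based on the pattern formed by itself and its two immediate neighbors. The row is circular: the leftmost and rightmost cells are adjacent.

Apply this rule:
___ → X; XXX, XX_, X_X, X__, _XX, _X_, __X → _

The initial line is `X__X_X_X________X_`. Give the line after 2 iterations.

XXXXXXXX________XX

_________XXXXXX___
XXXXXXXX________XX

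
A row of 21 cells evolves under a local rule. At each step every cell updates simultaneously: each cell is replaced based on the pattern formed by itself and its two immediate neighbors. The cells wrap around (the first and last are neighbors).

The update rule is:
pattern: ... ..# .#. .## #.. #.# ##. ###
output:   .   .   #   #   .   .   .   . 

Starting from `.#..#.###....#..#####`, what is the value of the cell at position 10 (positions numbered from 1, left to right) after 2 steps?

.

step 1: .#..#.#......#..#....
step 2: .#..#.#......#..#....
position 10 holds .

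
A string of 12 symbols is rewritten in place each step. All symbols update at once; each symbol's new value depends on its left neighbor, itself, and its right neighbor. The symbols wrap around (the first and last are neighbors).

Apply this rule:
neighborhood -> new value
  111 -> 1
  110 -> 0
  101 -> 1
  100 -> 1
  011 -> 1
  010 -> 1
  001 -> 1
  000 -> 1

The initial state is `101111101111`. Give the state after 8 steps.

step 1: 011111011111
step 2: 111110111110
step 3: 111101111101
step 4: 111011111011
step 5: 110111110111
step 6: 101111101111  (repeats step 0; period 6)
step 8: 111110111110

111110111110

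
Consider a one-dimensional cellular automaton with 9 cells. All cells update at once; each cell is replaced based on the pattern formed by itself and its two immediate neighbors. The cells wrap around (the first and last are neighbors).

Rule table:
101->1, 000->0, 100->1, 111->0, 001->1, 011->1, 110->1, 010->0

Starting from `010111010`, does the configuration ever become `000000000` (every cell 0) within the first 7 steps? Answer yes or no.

step 1: 101101101
step 2: 111111111
step 3: 000000000
all cells are 0 at step 3

yes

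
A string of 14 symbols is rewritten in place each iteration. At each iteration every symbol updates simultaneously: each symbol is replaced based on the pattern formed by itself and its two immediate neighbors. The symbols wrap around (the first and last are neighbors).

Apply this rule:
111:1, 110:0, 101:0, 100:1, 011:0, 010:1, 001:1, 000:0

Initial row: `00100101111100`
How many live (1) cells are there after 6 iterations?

01111100111010
10111011010011
00010000011101
10111000101001
00010101101110
00110100000101
count of 1: 5

5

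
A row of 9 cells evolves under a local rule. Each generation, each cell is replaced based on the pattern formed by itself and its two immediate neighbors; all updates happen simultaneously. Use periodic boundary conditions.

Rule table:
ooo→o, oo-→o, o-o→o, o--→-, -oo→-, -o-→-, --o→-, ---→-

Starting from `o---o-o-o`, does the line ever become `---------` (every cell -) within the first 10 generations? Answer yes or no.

yes

o----o-o-
------o-o
-------o-
---------
all cells are - at generation 4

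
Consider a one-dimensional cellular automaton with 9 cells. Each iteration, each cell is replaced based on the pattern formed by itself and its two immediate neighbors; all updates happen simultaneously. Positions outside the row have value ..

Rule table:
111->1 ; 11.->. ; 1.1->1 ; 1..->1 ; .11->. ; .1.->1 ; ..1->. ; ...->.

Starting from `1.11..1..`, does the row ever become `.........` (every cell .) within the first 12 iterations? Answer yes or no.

yes

11..1.11.
..1.11..1
..11..1.1
....1.111
....11.1.
......111
.......1.
.......11
.........
all cells are . at iteration 9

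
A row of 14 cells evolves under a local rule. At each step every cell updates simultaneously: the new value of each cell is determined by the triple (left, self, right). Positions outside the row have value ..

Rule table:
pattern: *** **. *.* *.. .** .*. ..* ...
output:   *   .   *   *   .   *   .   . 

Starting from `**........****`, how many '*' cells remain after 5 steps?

..*........**.
..**.........*
....*........*
....**.......*
......*......*
count of *: 2

2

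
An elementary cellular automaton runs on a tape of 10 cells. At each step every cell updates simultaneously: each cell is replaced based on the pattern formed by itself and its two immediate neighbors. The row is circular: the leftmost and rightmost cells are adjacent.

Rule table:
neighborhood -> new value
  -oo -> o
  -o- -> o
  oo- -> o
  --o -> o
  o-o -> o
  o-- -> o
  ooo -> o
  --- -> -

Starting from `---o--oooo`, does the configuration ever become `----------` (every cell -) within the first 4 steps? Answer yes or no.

o-oooooooo
oooooooooo
oooooooooo  (fixed point — unchanged through step 4)
step 4 is oooooooooo, still not uniform -

no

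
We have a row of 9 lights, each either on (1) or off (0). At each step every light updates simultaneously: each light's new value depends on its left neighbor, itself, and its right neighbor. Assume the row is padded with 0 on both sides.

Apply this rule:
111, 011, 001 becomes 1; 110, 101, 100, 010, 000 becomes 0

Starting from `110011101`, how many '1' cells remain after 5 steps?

100111000
001110000
011100000
111000000
110000000
count of 1: 2

2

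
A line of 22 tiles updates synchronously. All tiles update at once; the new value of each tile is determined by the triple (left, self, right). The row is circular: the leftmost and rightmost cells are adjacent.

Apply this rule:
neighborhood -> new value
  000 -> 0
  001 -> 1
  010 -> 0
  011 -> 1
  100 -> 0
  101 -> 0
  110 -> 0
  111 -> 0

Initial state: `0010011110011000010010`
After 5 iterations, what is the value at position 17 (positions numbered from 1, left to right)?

0100110000110000100100
1001100001100001001000
0011000011000010010001
0110000110000100100010
1100001100001001000100
position 17 holds 0

0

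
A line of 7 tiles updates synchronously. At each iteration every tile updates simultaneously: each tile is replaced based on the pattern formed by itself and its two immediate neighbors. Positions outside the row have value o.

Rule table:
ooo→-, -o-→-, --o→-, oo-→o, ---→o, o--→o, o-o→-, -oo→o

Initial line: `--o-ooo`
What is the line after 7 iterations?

oo--oo-

o---o--
ooo--o-
--oo---
o-oooo-
o-o--o-
o--o---
oo--oo-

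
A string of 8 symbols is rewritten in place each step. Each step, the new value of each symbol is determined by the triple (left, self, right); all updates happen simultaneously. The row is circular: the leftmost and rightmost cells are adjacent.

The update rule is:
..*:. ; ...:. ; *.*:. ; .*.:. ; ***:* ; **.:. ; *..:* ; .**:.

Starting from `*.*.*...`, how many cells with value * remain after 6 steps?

.....*..
......*.
.......*
*.......
.*......
..*.....
count of *: 1

1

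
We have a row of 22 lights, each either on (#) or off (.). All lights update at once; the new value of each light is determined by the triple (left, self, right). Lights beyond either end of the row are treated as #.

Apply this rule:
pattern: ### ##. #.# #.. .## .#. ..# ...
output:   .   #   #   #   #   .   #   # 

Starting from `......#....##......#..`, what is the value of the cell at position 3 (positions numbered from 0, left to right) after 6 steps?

######.############.##
.....###..........###.
######.############.##  (repeats step 1; period 2)
step 6: .....###..........###.
position 3 holds .

.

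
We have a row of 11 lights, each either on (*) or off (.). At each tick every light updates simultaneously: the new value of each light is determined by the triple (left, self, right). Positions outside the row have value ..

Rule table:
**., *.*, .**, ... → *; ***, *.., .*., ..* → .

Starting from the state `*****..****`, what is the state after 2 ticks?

..*........

*...*..*..*
..*........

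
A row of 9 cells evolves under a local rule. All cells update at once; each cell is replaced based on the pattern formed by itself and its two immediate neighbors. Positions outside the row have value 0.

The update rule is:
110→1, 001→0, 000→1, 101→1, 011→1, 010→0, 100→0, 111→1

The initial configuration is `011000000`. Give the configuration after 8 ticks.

011111111

tick 1: 011011111
tick 2: 011111111
tick 3: 011111111  (fixed point — unchanged through tick 8)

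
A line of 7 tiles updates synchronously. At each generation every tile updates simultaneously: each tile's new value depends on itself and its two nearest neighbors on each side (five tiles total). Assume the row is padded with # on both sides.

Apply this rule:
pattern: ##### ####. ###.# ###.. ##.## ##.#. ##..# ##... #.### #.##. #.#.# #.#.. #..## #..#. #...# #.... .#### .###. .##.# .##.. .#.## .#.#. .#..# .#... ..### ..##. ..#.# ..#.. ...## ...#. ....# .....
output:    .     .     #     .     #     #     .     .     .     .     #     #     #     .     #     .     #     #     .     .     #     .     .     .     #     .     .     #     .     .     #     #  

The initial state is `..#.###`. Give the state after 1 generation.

...#.#.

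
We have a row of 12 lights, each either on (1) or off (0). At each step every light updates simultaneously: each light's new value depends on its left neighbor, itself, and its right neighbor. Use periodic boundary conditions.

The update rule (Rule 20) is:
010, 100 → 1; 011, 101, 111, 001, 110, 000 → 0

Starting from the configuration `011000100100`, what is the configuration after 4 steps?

step 1: 000100110110
step 2: 000110000001
step 3: 100001000001
step 4: 010001100000

010001100000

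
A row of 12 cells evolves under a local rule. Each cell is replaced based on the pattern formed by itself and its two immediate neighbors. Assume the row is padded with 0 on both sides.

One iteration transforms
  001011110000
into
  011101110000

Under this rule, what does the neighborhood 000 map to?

At position 0 the neighborhood is 000; the next row has 0 there.

0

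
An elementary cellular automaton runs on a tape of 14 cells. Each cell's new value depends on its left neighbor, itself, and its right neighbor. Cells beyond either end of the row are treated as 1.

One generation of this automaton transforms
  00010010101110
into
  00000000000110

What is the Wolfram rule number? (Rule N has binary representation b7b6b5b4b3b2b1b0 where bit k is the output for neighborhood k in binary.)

position 11: 111 → 1  (bit 7 = 1)
position 12: 110 → 1  (bit 6 = 1)
position 7: 101 → 0  (bit 5 = 0)
position 0: 100 → 0  (bit 4 = 0)
position 10: 011 → 0  (bit 3 = 0)
position 3: 010 → 0  (bit 2 = 0)
position 2: 001 → 0  (bit 1 = 0)
position 1: 000 → 0  (bit 0 = 0)
bits b7..b0 = 11000000 = 192

192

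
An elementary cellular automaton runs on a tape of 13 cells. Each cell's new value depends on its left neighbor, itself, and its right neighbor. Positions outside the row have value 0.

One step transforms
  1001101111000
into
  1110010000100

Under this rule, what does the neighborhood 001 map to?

1

At position 2 the neighborhood is 001; the next row has 1 there.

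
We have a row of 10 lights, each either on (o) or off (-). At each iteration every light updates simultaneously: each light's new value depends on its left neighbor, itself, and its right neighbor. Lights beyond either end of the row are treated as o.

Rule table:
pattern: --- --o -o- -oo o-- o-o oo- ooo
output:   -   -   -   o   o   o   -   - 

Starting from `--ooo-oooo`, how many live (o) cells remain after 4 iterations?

o-o--oo---
-o-o-o-o--
o-o-o-o-o-
-o-o-o-o-o
count of o: 5

5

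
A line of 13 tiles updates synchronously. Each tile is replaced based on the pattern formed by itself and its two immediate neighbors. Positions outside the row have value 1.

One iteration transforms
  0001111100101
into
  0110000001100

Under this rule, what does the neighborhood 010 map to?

1

At position 10 the neighborhood is 010; the next row has 1 there.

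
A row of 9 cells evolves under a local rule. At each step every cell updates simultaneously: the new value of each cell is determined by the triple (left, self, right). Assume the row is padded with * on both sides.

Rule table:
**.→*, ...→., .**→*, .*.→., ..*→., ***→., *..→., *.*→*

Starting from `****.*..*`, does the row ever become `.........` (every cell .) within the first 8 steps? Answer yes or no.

...**...*
...**...*  (fixed point — unchanged through step 8)
step 8 is ...**...*, still not uniform .

no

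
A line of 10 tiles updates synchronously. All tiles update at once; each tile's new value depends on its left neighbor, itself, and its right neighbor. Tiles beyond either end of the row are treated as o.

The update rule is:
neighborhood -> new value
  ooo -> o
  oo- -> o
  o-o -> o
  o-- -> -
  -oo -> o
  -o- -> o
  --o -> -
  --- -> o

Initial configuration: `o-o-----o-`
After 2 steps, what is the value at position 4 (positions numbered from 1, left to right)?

o

ooo-ooo-oo
oooooooooo
position 4 holds o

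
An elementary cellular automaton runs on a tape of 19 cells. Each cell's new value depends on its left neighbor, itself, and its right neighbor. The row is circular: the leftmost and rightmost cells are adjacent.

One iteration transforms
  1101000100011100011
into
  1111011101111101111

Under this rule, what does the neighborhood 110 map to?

At position 1 the neighborhood is 110; the next row has 1 there.

1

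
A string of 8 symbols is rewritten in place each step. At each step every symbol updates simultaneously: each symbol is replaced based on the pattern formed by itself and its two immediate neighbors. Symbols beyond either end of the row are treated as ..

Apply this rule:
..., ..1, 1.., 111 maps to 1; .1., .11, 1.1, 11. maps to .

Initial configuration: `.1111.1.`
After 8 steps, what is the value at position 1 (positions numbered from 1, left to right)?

.

step 1: 1.11...1
step 2: ....111.
step 3: 1111.1.1
step 4: .11.....
step 5: 1..11111
step 6: .11.111.
step 7: 1....1.1
step 8: .1111...
position 1 holds .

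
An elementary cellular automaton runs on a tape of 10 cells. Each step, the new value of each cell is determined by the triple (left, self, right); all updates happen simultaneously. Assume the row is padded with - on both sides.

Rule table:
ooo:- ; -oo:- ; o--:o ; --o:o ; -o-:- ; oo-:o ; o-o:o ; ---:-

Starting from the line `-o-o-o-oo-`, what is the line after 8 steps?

-o-o-o-o-o

o-o-o-o-oo
-o-o-o-o-o
o-o-o-o-o-
-o-o-o-o-o  (repeats step 2; period 2)
step 8: -o-o-o-o-o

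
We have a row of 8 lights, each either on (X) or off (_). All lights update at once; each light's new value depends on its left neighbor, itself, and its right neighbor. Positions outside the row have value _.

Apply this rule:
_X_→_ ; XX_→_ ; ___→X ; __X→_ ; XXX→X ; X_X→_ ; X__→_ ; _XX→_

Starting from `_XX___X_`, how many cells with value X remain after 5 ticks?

5

tick 1: ____X___
tick 2: XXX___XX
tick 3: _X__X___
tick 4: ______XX
tick 5: XXXXX___
count of X: 5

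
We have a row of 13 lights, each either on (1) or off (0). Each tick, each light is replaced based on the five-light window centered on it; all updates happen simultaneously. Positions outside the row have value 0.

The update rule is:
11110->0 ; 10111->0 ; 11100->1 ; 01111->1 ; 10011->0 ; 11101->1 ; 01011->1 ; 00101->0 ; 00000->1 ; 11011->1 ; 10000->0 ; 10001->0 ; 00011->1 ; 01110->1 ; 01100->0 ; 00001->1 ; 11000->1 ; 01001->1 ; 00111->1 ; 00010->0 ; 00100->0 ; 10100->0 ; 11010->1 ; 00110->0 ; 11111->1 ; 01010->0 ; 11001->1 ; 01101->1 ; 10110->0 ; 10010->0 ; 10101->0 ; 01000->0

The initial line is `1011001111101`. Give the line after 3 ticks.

1001001011100

0100101110110
0010010111001
1001001011100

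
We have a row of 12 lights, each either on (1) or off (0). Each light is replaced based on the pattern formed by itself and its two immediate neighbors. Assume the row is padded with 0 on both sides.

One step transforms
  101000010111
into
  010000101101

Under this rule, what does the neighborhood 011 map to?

1

At position 9 the neighborhood is 011; the next row has 1 there.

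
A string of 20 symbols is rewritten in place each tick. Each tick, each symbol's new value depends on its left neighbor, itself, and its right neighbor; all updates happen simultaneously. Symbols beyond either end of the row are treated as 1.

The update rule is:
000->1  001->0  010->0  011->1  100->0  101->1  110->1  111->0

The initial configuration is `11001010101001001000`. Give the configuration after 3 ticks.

10000001000100001001

tick 1: 01000101010000000010
tick 2: 10010010100111111001
tick 3: 10000001000100001001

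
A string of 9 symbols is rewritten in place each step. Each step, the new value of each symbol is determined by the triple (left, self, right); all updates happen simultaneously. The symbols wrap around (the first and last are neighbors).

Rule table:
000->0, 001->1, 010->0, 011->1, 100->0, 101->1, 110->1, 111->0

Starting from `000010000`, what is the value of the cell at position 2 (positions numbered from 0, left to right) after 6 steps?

0

000100000
001000000
010000000
100000000
000000001
000000010
position 2 holds 0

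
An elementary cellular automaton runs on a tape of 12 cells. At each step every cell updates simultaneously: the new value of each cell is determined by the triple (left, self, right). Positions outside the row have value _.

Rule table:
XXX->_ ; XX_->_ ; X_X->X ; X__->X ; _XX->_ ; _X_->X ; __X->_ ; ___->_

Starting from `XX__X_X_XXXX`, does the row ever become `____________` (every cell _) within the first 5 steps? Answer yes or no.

__X_XXXX____
__XX____X___
____X___XX__
____XX____X_
______X___XX
step 5 is ______X___XX, still not uniform _

no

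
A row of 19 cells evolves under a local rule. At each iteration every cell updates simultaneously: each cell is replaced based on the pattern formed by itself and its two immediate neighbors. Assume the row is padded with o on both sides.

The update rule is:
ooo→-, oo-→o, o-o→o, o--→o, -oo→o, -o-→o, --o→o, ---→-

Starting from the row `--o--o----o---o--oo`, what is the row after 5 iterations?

ooooooo--ooo-ooooo-
------oooo-ooo---oo
o----oo--ooo-oo-oo-
oo--oooooo-oooooooo
-oooo----ooo-------

-oooo----ooo-------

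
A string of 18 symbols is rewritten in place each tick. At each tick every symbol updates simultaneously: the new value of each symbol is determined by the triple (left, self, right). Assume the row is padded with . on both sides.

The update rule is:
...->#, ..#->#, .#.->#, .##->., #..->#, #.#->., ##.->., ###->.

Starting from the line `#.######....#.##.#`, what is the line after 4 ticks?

tick 1: #.......#####....#
tick 2: ########.....#####
tick 3: ........#####.....
tick 4: ########.....#####

########.....#####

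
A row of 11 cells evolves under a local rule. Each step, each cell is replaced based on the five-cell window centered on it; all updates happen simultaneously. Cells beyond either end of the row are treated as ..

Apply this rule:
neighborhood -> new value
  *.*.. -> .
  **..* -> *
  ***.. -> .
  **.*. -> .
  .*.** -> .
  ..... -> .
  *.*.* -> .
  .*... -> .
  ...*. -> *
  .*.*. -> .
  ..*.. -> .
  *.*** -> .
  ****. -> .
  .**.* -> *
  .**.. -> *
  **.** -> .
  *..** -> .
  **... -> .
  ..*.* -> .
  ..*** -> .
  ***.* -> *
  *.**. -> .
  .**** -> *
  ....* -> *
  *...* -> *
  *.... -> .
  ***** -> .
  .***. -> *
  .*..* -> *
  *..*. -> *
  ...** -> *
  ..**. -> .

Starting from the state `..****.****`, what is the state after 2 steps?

step 1: **.*.*..*..
step 2: .*....**...

.*....**...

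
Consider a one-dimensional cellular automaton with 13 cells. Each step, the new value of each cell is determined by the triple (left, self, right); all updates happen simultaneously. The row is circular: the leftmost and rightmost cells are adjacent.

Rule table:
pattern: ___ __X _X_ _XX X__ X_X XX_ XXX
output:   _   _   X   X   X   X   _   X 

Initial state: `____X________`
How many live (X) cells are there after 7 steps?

7

____XX_______
____X_X______
____XXXX_____
____XXX_X____
____XX_XXX___
____X_XXX_X__
____XXXX_XXX_
count of X: 7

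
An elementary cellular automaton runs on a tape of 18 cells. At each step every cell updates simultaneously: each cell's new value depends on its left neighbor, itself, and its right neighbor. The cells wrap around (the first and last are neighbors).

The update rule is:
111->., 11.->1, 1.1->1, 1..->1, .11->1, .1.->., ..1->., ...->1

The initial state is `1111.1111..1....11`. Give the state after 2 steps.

...111..11..111.1.
11.1.11.111.1.11.1

11.1.11.111.1.11.1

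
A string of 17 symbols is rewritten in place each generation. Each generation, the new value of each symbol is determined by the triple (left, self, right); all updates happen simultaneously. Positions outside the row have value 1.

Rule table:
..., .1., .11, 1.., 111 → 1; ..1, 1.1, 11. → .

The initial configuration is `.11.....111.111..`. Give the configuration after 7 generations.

.1.11.1.1.1.11.1.

.1.1111.11..11.1.
.1.111..1.1.1..1.
.1.11.1.1.1.11.1.
.1.1..1.1.1.1..1.
.1.11.1.1.1.11.1.  (repeats generation 3; period 2)
generation 7: .1.11.1.1.1.11.1.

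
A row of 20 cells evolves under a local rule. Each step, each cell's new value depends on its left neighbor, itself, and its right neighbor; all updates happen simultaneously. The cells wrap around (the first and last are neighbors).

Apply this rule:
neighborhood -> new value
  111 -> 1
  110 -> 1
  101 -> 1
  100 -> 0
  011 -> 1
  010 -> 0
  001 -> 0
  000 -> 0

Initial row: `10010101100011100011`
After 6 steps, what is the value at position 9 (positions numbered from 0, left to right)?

0

10001011100011100011
10000111100011100011
10000111100011100011  (fixed point — unchanged through step 6)
position 9 holds 0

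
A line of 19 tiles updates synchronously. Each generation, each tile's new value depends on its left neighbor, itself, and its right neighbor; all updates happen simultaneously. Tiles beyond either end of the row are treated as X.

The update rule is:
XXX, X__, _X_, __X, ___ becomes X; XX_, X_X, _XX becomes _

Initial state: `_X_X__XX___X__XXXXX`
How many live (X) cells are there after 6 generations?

_X_XXX__XXXXXX_XXXX
_X__X_XX_XXXX___XXX
_XXXX_____XX_XXX_XX
__XX_XXXXX____X___X
XX____XXX_XXXXXXXX_
X_XXXX_X___XXXXXX__
count of X: 12

12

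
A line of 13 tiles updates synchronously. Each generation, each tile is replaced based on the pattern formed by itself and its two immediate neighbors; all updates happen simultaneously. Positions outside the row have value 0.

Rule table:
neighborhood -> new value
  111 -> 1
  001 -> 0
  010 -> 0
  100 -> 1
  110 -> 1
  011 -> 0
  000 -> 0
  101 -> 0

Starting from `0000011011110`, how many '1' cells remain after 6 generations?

1

0000001001111
0000000100111
0000000010011
0000000001001
0000000000100
0000000000010
count of 1: 1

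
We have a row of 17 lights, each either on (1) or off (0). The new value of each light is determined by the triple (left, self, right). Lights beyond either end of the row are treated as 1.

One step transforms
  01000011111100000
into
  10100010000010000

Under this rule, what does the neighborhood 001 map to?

0

At position 5 the neighborhood is 001; the next row has 0 there.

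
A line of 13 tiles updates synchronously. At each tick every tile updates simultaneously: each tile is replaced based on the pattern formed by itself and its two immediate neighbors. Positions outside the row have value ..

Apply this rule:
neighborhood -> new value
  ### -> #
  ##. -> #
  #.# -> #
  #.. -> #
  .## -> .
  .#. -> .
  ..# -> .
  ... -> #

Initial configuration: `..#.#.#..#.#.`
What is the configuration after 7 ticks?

#..#..#..#.#.

#..#.#.#..#.#
.#..#.#.#..#.
..#..#.#.#..#
#..#..#.#.#..
.#..#..#.#.##
..#..#..#.#.#
#..#..#..#.#.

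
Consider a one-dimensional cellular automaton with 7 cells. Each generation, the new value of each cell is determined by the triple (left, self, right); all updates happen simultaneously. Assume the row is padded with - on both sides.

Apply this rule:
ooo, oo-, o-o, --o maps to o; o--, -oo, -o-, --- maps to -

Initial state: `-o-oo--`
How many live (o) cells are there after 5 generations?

o-o-o--
-o-o---
o-o----
-o-----
o------
count of o: 1

1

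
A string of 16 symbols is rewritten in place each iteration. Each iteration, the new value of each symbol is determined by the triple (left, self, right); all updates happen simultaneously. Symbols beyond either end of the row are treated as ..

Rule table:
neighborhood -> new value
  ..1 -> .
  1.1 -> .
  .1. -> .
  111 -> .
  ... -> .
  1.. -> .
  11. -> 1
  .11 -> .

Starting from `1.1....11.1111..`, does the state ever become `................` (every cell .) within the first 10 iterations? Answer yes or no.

yes

........1....1..
................
all cells are . at iteration 2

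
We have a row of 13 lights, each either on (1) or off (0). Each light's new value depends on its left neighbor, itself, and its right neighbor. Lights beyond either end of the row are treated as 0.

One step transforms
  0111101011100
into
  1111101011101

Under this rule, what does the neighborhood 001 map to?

At position 0 the neighborhood is 001; the next row has 1 there.

1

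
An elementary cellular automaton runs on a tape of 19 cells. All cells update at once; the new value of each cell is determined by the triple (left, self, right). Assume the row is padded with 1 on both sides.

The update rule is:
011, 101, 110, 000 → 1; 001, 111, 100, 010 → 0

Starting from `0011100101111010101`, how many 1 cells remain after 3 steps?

10

step 1: 0010100011001101011
step 2: 0001001011001110110
step 3: 0100000111001011111
count of 1: 10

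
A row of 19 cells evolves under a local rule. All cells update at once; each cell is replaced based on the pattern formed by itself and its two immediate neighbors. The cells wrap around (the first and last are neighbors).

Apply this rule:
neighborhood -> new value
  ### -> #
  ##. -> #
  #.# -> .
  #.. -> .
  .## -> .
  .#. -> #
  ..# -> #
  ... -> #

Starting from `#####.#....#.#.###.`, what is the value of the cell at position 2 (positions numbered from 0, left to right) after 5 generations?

generation 1: .####.#.####.#..##.
generation 2: #.###.#..###.#.#.#.
generation 3: #..##.#.#.##.#.#.#.
generation 4: #.#.#.#.#..#.#.#.#.
generation 5: #.#.#.#.#.##.#.#.#.
position 2 holds #

#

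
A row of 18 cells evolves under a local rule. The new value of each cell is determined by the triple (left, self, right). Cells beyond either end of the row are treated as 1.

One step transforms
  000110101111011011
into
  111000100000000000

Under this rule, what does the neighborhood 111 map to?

At position 9 the neighborhood is 111; the next row has 0 there.

0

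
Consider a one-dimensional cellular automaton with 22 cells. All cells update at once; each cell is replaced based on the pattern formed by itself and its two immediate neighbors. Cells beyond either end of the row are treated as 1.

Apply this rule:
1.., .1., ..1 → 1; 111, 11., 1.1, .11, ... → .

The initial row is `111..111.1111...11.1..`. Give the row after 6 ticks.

1111.1....1.1111...11.

tick 1: ...11........1.1...111
tick 2: 1.1..1......11.11.1...
tick 3: ..11111....1......11.1
tick 4: 11.....1..111....1....
tick 5: ..1...1111...1..111..1
tick 6: 1111.1....1.1111...11.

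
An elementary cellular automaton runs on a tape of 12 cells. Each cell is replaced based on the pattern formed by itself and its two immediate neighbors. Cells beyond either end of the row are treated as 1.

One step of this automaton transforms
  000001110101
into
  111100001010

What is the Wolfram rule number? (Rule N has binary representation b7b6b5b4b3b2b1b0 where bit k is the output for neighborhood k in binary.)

position 6: 111 → 0  (bit 7 = 0)
position 7: 110 → 0  (bit 6 = 0)
position 8: 101 → 1  (bit 5 = 1)
position 0: 100 → 1  (bit 4 = 1)
position 5: 011 → 0  (bit 3 = 0)
position 9: 010 → 0  (bit 2 = 0)
position 4: 001 → 0  (bit 1 = 0)
position 1: 000 → 1  (bit 0 = 1)
bits b7..b0 = 00110001 = 49

49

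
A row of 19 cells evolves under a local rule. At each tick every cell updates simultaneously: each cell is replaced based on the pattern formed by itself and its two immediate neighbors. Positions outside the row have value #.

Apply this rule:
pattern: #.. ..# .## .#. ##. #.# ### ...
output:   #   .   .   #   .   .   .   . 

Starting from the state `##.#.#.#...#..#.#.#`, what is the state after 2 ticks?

...#.#.##..##.#.#..
#..#.#...#....#.##.

#..#.#...#....#.##.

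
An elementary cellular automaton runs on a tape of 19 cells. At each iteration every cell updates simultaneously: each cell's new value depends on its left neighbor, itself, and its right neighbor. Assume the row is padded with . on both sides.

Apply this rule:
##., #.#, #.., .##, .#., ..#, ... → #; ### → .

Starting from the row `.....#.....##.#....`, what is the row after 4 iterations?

#.................#

###################
#.................#
###################  (repeats iteration 1; period 2)
iteration 4: #.................#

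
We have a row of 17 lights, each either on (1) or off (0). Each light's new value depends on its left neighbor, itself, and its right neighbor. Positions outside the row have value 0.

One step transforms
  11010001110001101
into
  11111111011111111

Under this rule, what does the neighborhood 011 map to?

1

At position 0 the neighborhood is 011; the next row has 1 there.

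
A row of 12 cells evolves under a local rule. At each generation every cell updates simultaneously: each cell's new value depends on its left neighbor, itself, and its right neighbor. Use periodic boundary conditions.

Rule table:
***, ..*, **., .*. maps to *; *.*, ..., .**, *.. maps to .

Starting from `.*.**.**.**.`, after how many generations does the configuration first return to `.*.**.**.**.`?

2

generation 1: **..*..*..*.
generation 2: .*.**.**.**.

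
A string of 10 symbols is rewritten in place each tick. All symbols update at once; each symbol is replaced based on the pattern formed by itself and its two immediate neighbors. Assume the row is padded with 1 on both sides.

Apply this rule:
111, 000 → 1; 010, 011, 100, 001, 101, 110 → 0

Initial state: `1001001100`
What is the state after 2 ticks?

0111111110

tick 1: 0000000000
tick 2: 0111111110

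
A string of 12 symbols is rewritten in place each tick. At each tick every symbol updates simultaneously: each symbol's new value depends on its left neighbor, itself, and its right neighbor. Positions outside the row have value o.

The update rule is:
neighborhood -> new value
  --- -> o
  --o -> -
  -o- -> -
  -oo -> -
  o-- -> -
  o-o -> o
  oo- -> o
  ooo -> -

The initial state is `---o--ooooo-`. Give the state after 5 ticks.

oo----o---o-

tick 1: -o--------oo
tick 2: o--oooooo---
tick 3: o-------o-o-
tick 4: o-ooooo--o-o
tick 5: oo----o---o-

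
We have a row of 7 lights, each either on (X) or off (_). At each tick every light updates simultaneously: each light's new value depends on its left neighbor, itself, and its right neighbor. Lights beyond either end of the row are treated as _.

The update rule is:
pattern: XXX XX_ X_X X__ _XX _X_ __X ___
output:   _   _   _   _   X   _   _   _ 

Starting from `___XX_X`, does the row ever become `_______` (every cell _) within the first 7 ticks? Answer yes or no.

yes

tick 1: ___X___
tick 2: _______
all cells are _ at tick 2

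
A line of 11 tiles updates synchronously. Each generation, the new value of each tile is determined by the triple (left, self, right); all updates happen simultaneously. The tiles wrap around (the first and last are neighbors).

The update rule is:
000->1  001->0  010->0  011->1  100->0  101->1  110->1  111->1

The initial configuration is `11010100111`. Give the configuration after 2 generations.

11101000111
11110010111

11110010111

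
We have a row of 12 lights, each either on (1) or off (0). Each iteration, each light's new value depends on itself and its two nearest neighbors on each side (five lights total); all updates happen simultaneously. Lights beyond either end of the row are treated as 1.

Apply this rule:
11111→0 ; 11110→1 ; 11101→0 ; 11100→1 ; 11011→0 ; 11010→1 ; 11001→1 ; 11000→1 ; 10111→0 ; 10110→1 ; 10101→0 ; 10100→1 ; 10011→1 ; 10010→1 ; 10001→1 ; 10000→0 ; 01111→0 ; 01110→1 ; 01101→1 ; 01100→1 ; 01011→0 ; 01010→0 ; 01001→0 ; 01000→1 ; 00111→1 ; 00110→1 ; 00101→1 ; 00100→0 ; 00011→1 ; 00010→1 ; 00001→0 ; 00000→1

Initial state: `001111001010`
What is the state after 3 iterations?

111010110000

iteration 1: 111011111000
iteration 2: 010000011111
iteration 3: 111010110000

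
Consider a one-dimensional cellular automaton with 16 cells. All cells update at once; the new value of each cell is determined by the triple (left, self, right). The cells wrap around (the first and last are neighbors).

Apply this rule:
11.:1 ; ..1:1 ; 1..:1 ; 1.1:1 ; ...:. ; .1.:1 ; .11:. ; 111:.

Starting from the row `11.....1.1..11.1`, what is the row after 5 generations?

1.11.1.11..11..1

.11...111111.11.
1.11.1.....11.11
11.1111...1.11..
.11...11.111.111
1.11.1.11..11..1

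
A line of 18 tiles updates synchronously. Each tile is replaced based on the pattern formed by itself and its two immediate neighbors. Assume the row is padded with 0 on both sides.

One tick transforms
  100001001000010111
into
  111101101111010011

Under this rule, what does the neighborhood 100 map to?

1

At position 1 the neighborhood is 100; the next row has 1 there.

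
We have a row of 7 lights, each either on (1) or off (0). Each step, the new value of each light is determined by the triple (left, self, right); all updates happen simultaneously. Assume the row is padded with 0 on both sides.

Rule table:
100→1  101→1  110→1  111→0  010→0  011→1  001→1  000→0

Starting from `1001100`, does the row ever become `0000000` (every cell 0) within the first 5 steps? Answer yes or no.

step 1: 0111110
step 2: 1100011
step 3: 1110111
step 4: 1011101
step 5: 0110110
step 5 is 0110110, still not uniform 0

no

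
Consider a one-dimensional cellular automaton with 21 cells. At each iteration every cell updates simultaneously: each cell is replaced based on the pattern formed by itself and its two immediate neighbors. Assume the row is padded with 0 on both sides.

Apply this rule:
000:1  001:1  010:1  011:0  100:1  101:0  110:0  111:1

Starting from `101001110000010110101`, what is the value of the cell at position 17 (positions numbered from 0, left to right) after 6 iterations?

1

iteration 1: 101110101111110000101
iteration 2: 100100100111101111101
iteration 3: 111111111011000111001
iteration 4: 011111110000111010111
iteration 5: 101111101111010010010
iteration 6: 100111000110011111111
position 17 holds 1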